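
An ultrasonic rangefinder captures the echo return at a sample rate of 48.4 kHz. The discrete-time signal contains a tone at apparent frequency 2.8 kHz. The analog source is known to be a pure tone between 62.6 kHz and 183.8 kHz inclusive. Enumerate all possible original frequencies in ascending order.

Frequencies that alias to 2.8 kHz are k·fs ± 2.8 kHz for integer k ≥ 0.
k=0: 2.8 kHz.
k=1: 45.6 kHz, 51.2 kHz.
k=2: 94 kHz, 99.6 kHz.
k=3: 142.4 kHz, 148 kHz.
k=4: 190.8 kHz, 196.4 kHz.
Within [62.6 kHz, 183.8 kHz]: 94 kHz, 99.6 kHz, 142.4 kHz, 148 kHz.

94 kHz, 99.6 kHz, 142.4 kHz, 148 kHz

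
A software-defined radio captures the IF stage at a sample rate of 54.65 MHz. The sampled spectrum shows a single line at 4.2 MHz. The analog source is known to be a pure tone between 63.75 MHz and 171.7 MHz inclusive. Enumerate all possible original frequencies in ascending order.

105.1 MHz, 113.5 MHz, 159.75 MHz, 168.15 MHz

Frequencies that alias to 4.2 MHz are k·fs ± 4.2 MHz for integer k ≥ 0.
k=0: 4.2 MHz.
k=1: 50.45 MHz, 58.85 MHz.
k=2: 105.1 MHz, 113.5 MHz.
k=3: 159.75 MHz, 168.15 MHz.
k=4: 214.4 MHz, 222.8 MHz.
Within [63.75 MHz, 171.7 MHz]: 105.1 MHz, 113.5 MHz, 159.75 MHz, 168.15 MHz.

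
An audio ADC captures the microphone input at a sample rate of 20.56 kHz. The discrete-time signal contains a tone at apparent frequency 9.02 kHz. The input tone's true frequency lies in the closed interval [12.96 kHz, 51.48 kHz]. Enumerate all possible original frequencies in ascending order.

29.58 kHz, 32.1 kHz, 50.14 kHz

Frequencies that alias to 9.02 kHz are k·fs ± 9.02 kHz for integer k ≥ 0.
k=0: 9.02 kHz.
k=1: 11.54 kHz, 29.58 kHz.
k=2: 32.1 kHz, 50.14 kHz.
k=3: 52.66 kHz, 70.7 kHz.
Within [12.96 kHz, 51.48 kHz]: 29.58 kHz, 32.1 kHz, 50.14 kHz.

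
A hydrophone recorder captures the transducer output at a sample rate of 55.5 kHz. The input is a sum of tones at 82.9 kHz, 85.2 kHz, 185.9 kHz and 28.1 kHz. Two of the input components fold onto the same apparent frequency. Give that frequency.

27.4 kHz

fs/2 = 27.75 kHz.
82.9 kHz mod fs = 27.4 kHz.
27.4 kHz ≤ fs/2 = 27.75 kHz, appears at 27.4 kHz.
85.2 kHz mod fs = 29.7 kHz.
29.7 kHz > fs/2 = 27.75 kHz, folds to fs − 29.7 kHz = 25.8 kHz.
185.9 kHz mod fs = 19.4 kHz.
19.4 kHz ≤ fs/2 = 27.75 kHz, appears at 19.4 kHz.
28.1 kHz > fs/2 = 27.75 kHz, folds to fs − 28.1 kHz = 27.4 kHz.
28.1 kHz and 82.9 kHz both map to 27.4 kHz.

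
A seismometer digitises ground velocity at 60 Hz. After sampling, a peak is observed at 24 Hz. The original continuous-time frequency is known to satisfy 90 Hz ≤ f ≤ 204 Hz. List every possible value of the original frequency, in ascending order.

Frequencies that alias to 24 Hz are k·fs ± 24 Hz for integer k ≥ 0.
k=0: 24 Hz.
k=1: 36 Hz, 84 Hz.
k=2: 96 Hz, 144 Hz.
k=3: 156 Hz, 204 Hz.
k=4: 216 Hz, 264 Hz.
Within [90 Hz, 204 Hz]: 96 Hz, 144 Hz, 156 Hz, 204 Hz.

96 Hz, 144 Hz, 156 Hz, 204 Hz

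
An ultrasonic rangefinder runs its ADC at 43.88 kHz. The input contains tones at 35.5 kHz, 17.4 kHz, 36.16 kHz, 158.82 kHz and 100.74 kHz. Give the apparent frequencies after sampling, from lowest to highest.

fs/2 = 21.94 kHz.
35.5 kHz > fs/2 = 21.94 kHz, folds to fs − 35.5 kHz = 8.38 kHz.
17.4 kHz ≤ fs/2 = 21.94 kHz, passes unchanged.
36.16 kHz > fs/2 = 21.94 kHz, folds to fs − 36.16 kHz = 7.72 kHz.
158.82 kHz mod fs = 27.18 kHz.
27.18 kHz > fs/2 = 21.94 kHz, folds to fs − 27.18 kHz = 16.7 kHz.
100.74 kHz mod fs = 12.98 kHz.
12.98 kHz ≤ fs/2 = 21.94 kHz, appears at 12.98 kHz.
Distinct values: {7.72 kHz, 8.38 kHz, 12.98 kHz, 16.7 kHz, 17.4 kHz}.

7.72 kHz, 8.38 kHz, 12.98 kHz, 16.7 kHz, 17.4 kHz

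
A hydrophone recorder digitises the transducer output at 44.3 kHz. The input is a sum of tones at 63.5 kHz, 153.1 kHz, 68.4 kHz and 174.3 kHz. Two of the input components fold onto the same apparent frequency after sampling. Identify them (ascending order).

68.4 kHz, 153.1 kHz

fs/2 = 22.15 kHz.
63.5 kHz mod fs = 19.2 kHz.
19.2 kHz ≤ fs/2 = 22.15 kHz, appears at 19.2 kHz.
153.1 kHz mod fs = 20.2 kHz.
20.2 kHz ≤ fs/2 = 22.15 kHz, appears at 20.2 kHz.
68.4 kHz mod fs = 24.1 kHz.
24.1 kHz > fs/2 = 22.15 kHz, folds to fs − 24.1 kHz = 20.2 kHz.
174.3 kHz mod fs = 41.4 kHz.
41.4 kHz > fs/2 = 22.15 kHz, folds to fs − 41.4 kHz = 2.9 kHz.
68.4 kHz and 153.1 kHz both map to 20.2 kHz.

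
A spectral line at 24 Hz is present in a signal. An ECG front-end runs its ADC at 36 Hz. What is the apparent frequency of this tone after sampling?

12 Hz

24 Hz > fs/2 = 18 Hz, folds to fs − 24 Hz = 12 Hz.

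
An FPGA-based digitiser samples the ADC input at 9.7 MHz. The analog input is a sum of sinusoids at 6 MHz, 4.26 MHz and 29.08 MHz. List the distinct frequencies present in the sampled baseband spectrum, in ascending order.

fs/2 = 4.85 MHz.
6 MHz > fs/2 = 4.85 MHz, folds to fs − 6 MHz = 3.7 MHz.
4.26 MHz ≤ fs/2 = 4.85 MHz, passes unchanged.
29.08 MHz mod fs = 9.68 MHz.
9.68 MHz > fs/2 = 4.85 MHz, folds to fs − 9.68 MHz = 0.02 MHz.
Distinct values: {0.02 MHz, 3.7 MHz, 4.26 MHz}.

0.02 MHz, 3.7 MHz, 4.26 MHz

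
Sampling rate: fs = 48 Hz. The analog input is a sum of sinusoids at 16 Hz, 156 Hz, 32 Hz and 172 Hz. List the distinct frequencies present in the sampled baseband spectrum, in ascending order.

12 Hz, 16 Hz, 20 Hz

fs/2 = 24 Hz.
16 Hz ≤ fs/2 = 24 Hz, passes unchanged.
156 Hz mod fs = 12 Hz.
12 Hz ≤ fs/2 = 24 Hz, appears at 12 Hz.
32 Hz > fs/2 = 24 Hz, folds to fs − 32 Hz = 16 Hz.
172 Hz mod fs = 28 Hz.
28 Hz > fs/2 = 24 Hz, folds to fs − 28 Hz = 20 Hz.
Distinct values: {12 Hz, 16 Hz, 20 Hz}.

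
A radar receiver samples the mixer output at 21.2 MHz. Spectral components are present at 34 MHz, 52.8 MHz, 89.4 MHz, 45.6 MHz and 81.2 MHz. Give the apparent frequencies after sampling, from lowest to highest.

fs/2 = 10.6 MHz.
34 MHz mod fs = 12.8 MHz.
12.8 MHz > fs/2 = 10.6 MHz, folds to fs − 12.8 MHz = 8.4 MHz.
52.8 MHz mod fs = 10.4 MHz.
10.4 MHz ≤ fs/2 = 10.6 MHz, appears at 10.4 MHz.
89.4 MHz mod fs = 4.6 MHz.
4.6 MHz ≤ fs/2 = 10.6 MHz, appears at 4.6 MHz.
45.6 MHz mod fs = 3.2 MHz.
3.2 MHz ≤ fs/2 = 10.6 MHz, appears at 3.2 MHz.
81.2 MHz mod fs = 17.6 MHz.
17.6 MHz > fs/2 = 10.6 MHz, folds to fs − 17.6 MHz = 3.6 MHz.
Distinct values: {3.2 MHz, 3.6 MHz, 4.6 MHz, 8.4 MHz, 10.4 MHz}.

3.2 MHz, 3.6 MHz, 4.6 MHz, 8.4 MHz, 10.4 MHz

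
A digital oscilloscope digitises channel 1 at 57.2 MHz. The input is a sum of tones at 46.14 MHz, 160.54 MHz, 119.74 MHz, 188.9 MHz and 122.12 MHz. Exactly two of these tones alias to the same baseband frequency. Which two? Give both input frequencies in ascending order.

46.14 MHz, 160.54 MHz

fs/2 = 28.6 MHz.
46.14 MHz > fs/2 = 28.6 MHz, folds to fs − 46.14 MHz = 11.06 MHz.
160.54 MHz mod fs = 46.14 MHz.
46.14 MHz > fs/2 = 28.6 MHz, folds to fs − 46.14 MHz = 11.06 MHz.
119.74 MHz mod fs = 5.34 MHz.
5.34 MHz ≤ fs/2 = 28.6 MHz, appears at 5.34 MHz.
188.9 MHz mod fs = 17.3 MHz.
17.3 MHz ≤ fs/2 = 28.6 MHz, appears at 17.3 MHz.
122.12 MHz mod fs = 7.72 MHz.
7.72 MHz ≤ fs/2 = 28.6 MHz, appears at 7.72 MHz.
46.14 MHz and 160.54 MHz both map to 11.06 MHz.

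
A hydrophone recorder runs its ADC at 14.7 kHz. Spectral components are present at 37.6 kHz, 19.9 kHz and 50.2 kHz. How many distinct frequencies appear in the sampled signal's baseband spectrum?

fs/2 = 7.35 kHz.
37.6 kHz mod fs = 8.2 kHz.
8.2 kHz > fs/2 = 7.35 kHz, folds to fs − 8.2 kHz = 6.5 kHz.
19.9 kHz mod fs = 5.2 kHz.
5.2 kHz ≤ fs/2 = 7.35 kHz, appears at 5.2 kHz.
50.2 kHz mod fs = 6.1 kHz.
6.1 kHz ≤ fs/2 = 7.35 kHz, appears at 6.1 kHz.
Distinct values: {5.2 kHz, 6.1 kHz, 6.5 kHz} → 3.

3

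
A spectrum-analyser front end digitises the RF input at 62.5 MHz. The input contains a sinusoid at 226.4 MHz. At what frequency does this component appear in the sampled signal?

23.6 MHz

226.4 MHz mod fs = 38.9 MHz.
38.9 MHz > fs/2 = 31.25 MHz, folds to fs − 38.9 MHz = 23.6 MHz.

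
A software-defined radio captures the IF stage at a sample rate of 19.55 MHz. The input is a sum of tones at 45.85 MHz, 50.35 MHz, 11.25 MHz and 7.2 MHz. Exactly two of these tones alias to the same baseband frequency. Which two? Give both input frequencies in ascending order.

fs/2 = 9.775 MHz.
45.85 MHz mod fs = 6.75 MHz.
6.75 MHz ≤ fs/2 = 9.775 MHz, appears at 6.75 MHz.
50.35 MHz mod fs = 11.25 MHz.
11.25 MHz > fs/2 = 9.775 MHz, folds to fs − 11.25 MHz = 8.3 MHz.
11.25 MHz > fs/2 = 9.775 MHz, folds to fs − 11.25 MHz = 8.3 MHz.
7.2 MHz ≤ fs/2 = 9.775 MHz, passes unchanged.
11.25 MHz and 50.35 MHz both map to 8.3 MHz.

11.25 MHz, 50.35 MHz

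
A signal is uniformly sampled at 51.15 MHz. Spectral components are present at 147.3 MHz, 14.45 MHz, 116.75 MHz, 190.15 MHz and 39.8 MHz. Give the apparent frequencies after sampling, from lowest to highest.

fs/2 = 25.575 MHz.
147.3 MHz mod fs = 45 MHz.
45 MHz > fs/2 = 25.575 MHz, folds to fs − 45 MHz = 6.15 MHz.
14.45 MHz ≤ fs/2 = 25.575 MHz, passes unchanged.
116.75 MHz mod fs = 14.45 MHz.
14.45 MHz ≤ fs/2 = 25.575 MHz, appears at 14.45 MHz.
190.15 MHz mod fs = 36.7 MHz.
36.7 MHz > fs/2 = 25.575 MHz, folds to fs − 36.7 MHz = 14.45 MHz.
39.8 MHz > fs/2 = 25.575 MHz, folds to fs − 39.8 MHz = 11.35 MHz.
Distinct values: {6.15 MHz, 11.35 MHz, 14.45 MHz}.

6.15 MHz, 11.35 MHz, 14.45 MHz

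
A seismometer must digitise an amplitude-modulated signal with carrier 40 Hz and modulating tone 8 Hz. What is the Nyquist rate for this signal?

AM sidebands sit at fc ± fm = 32 Hz and 48 Hz.
Highest-frequency component: 48 Hz.
Nyquist rate = 2 × 48 Hz = 96 Hz.

96 Hz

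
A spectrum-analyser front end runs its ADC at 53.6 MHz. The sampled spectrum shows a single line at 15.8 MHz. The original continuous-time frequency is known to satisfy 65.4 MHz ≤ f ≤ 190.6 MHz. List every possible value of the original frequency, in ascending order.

69.4 MHz, 91.4 MHz, 123 MHz, 145 MHz, 176.6 MHz

Frequencies that alias to 15.8 MHz are k·fs ± 15.8 MHz for integer k ≥ 0.
k=0: 15.8 MHz.
k=1: 37.8 MHz, 69.4 MHz.
k=2: 91.4 MHz, 123 MHz.
k=3: 145 MHz, 176.6 MHz.
k=4: 198.6 MHz, 230.2 MHz.
Within [65.4 MHz, 190.6 MHz]: 69.4 MHz, 91.4 MHz, 123 MHz, 145 MHz, 176.6 MHz.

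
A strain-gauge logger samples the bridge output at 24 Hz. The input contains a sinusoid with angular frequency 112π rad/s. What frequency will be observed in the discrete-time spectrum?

8 Hz

ω = 112π rad/s → f = ω/(2π) = 56 Hz.
56 Hz mod fs = 8 Hz.
8 Hz ≤ fs/2 = 12 Hz, appears at 8 Hz.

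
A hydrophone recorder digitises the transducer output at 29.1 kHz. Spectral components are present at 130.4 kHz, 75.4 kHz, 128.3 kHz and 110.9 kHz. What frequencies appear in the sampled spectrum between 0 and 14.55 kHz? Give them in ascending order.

fs/2 = 14.55 kHz.
130.4 kHz mod fs = 14 kHz.
14 kHz ≤ fs/2 = 14.55 kHz, appears at 14 kHz.
75.4 kHz mod fs = 17.2 kHz.
17.2 kHz > fs/2 = 14.55 kHz, folds to fs − 17.2 kHz = 11.9 kHz.
128.3 kHz mod fs = 11.9 kHz.
11.9 kHz ≤ fs/2 = 14.55 kHz, appears at 11.9 kHz.
110.9 kHz mod fs = 23.6 kHz.
23.6 kHz > fs/2 = 14.55 kHz, folds to fs − 23.6 kHz = 5.5 kHz.
Distinct values: {5.5 kHz, 11.9 kHz, 14 kHz}.

5.5 kHz, 11.9 kHz, 14 kHz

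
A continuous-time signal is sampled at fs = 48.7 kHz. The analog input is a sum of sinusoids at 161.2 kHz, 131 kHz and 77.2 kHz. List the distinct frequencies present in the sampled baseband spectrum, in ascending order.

15.1 kHz, 20.2 kHz

fs/2 = 24.35 kHz.
161.2 kHz mod fs = 15.1 kHz.
15.1 kHz ≤ fs/2 = 24.35 kHz, appears at 15.1 kHz.
131 kHz mod fs = 33.6 kHz.
33.6 kHz > fs/2 = 24.35 kHz, folds to fs − 33.6 kHz = 15.1 kHz.
77.2 kHz mod fs = 28.5 kHz.
28.5 kHz > fs/2 = 24.35 kHz, folds to fs − 28.5 kHz = 20.2 kHz.
Distinct values: {15.1 kHz, 20.2 kHz}.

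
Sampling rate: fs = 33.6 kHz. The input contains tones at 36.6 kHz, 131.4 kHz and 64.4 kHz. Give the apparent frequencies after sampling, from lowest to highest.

fs/2 = 16.8 kHz.
36.6 kHz mod fs = 3 kHz.
3 kHz ≤ fs/2 = 16.8 kHz, appears at 3 kHz.
131.4 kHz mod fs = 30.6 kHz.
30.6 kHz > fs/2 = 16.8 kHz, folds to fs − 30.6 kHz = 3 kHz.
64.4 kHz mod fs = 30.8 kHz.
30.8 kHz > fs/2 = 16.8 kHz, folds to fs − 30.8 kHz = 2.8 kHz.
Distinct values: {2.8 kHz, 3 kHz}.

2.8 kHz, 3 kHz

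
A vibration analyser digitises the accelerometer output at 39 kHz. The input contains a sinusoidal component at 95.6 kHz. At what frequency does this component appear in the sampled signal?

95.6 kHz mod fs = 17.6 kHz.
17.6 kHz ≤ fs/2 = 19.5 kHz, appears at 17.6 kHz.

17.6 kHz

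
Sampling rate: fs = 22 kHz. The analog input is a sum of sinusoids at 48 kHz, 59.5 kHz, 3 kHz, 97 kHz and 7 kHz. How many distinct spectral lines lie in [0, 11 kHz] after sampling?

5

fs/2 = 11 kHz.
48 kHz mod fs = 4 kHz.
4 kHz ≤ fs/2 = 11 kHz, appears at 4 kHz.
59.5 kHz mod fs = 15.5 kHz.
15.5 kHz > fs/2 = 11 kHz, folds to fs − 15.5 kHz = 6.5 kHz.
3 kHz ≤ fs/2 = 11 kHz, passes unchanged.
97 kHz mod fs = 9 kHz.
9 kHz ≤ fs/2 = 11 kHz, appears at 9 kHz.
7 kHz ≤ fs/2 = 11 kHz, passes unchanged.
Distinct values: {3 kHz, 4 kHz, 6.5 kHz, 7 kHz, 9 kHz} → 5.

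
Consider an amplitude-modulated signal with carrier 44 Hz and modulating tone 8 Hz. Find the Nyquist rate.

104 Hz

AM sidebands sit at fc ± fm = 36 Hz and 52 Hz.
Highest-frequency component: 52 Hz.
Nyquist rate = 2 × 52 Hz = 104 Hz.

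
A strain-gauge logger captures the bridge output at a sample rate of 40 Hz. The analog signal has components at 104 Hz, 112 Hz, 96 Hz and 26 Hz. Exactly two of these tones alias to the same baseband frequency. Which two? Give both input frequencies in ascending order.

96 Hz, 104 Hz

fs/2 = 20 Hz.
104 Hz mod fs = 24 Hz.
24 Hz > fs/2 = 20 Hz, folds to fs − 24 Hz = 16 Hz.
112 Hz mod fs = 32 Hz.
32 Hz > fs/2 = 20 Hz, folds to fs − 32 Hz = 8 Hz.
96 Hz mod fs = 16 Hz.
16 Hz ≤ fs/2 = 20 Hz, appears at 16 Hz.
26 Hz > fs/2 = 20 Hz, folds to fs − 26 Hz = 14 Hz.
96 Hz and 104 Hz both map to 16 Hz.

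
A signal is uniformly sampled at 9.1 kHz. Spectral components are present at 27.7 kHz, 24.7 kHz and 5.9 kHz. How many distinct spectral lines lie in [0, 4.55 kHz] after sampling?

3

fs/2 = 4.55 kHz.
27.7 kHz mod fs = 0.4 kHz.
0.4 kHz ≤ fs/2 = 4.55 kHz, appears at 0.4 kHz.
24.7 kHz mod fs = 6.5 kHz.
6.5 kHz > fs/2 = 4.55 kHz, folds to fs − 6.5 kHz = 2.6 kHz.
5.9 kHz > fs/2 = 4.55 kHz, folds to fs − 5.9 kHz = 3.2 kHz.
Distinct values: {0.4 kHz, 2.6 kHz, 3.2 kHz} → 3.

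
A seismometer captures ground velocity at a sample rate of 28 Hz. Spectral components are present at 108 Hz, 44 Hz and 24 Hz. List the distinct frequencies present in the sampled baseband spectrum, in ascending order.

4 Hz, 12 Hz

fs/2 = 14 Hz.
108 Hz mod fs = 24 Hz.
24 Hz > fs/2 = 14 Hz, folds to fs − 24 Hz = 4 Hz.
44 Hz mod fs = 16 Hz.
16 Hz > fs/2 = 14 Hz, folds to fs − 16 Hz = 12 Hz.
24 Hz > fs/2 = 14 Hz, folds to fs − 24 Hz = 4 Hz.
Distinct values: {4 Hz, 12 Hz}.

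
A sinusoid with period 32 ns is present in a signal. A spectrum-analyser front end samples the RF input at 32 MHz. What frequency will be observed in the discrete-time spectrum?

0.75 MHz

T = 32 ns → f = 1/T = 31.25 MHz.
31.25 MHz > fs/2 = 16 MHz, folds to fs − 31.25 MHz = 0.75 MHz.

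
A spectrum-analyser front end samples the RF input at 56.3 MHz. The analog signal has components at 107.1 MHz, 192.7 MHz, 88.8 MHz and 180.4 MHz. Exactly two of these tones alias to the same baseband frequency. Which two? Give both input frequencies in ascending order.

88.8 MHz, 192.7 MHz

fs/2 = 28.15 MHz.
107.1 MHz mod fs = 50.8 MHz.
50.8 MHz > fs/2 = 28.15 MHz, folds to fs − 50.8 MHz = 5.5 MHz.
192.7 MHz mod fs = 23.8 MHz.
23.8 MHz ≤ fs/2 = 28.15 MHz, appears at 23.8 MHz.
88.8 MHz mod fs = 32.5 MHz.
32.5 MHz > fs/2 = 28.15 MHz, folds to fs − 32.5 MHz = 23.8 MHz.
180.4 MHz mod fs = 11.5 MHz.
11.5 MHz ≤ fs/2 = 28.15 MHz, appears at 11.5 MHz.
88.8 MHz and 192.7 MHz both map to 23.8 MHz.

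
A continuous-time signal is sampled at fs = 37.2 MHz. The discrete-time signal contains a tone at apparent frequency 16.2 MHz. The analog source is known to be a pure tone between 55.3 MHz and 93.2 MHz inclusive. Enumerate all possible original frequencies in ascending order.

Frequencies that alias to 16.2 MHz are k·fs ± 16.2 MHz for integer k ≥ 0.
k=0: 16.2 MHz.
k=1: 21 MHz, 53.4 MHz.
k=2: 58.2 MHz, 90.6 MHz.
k=3: 95.4 MHz, 127.8 MHz.
Within [55.3 MHz, 93.2 MHz]: 58.2 MHz, 90.6 MHz.

58.2 MHz, 90.6 MHz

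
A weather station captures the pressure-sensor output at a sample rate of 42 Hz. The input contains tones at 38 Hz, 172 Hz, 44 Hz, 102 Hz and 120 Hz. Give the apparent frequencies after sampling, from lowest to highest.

fs/2 = 21 Hz.
38 Hz > fs/2 = 21 Hz, folds to fs − 38 Hz = 4 Hz.
172 Hz mod fs = 4 Hz.
4 Hz ≤ fs/2 = 21 Hz, appears at 4 Hz.
44 Hz mod fs = 2 Hz.
2 Hz ≤ fs/2 = 21 Hz, appears at 2 Hz.
102 Hz mod fs = 18 Hz.
18 Hz ≤ fs/2 = 21 Hz, appears at 18 Hz.
120 Hz mod fs = 36 Hz.
36 Hz > fs/2 = 21 Hz, folds to fs − 36 Hz = 6 Hz.
Distinct values: {2 Hz, 4 Hz, 6 Hz, 18 Hz}.

2 Hz, 4 Hz, 6 Hz, 18 Hz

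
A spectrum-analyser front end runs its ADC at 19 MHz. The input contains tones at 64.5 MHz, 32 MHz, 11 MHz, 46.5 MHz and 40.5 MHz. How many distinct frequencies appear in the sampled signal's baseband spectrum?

5

fs/2 = 9.5 MHz.
64.5 MHz mod fs = 7.5 MHz.
7.5 MHz ≤ fs/2 = 9.5 MHz, appears at 7.5 MHz.
32 MHz mod fs = 13 MHz.
13 MHz > fs/2 = 9.5 MHz, folds to fs − 13 MHz = 6 MHz.
11 MHz > fs/2 = 9.5 MHz, folds to fs − 11 MHz = 8 MHz.
46.5 MHz mod fs = 8.5 MHz.
8.5 MHz ≤ fs/2 = 9.5 MHz, appears at 8.5 MHz.
40.5 MHz mod fs = 2.5 MHz.
2.5 MHz ≤ fs/2 = 9.5 MHz, appears at 2.5 MHz.
Distinct values: {2.5 MHz, 6 MHz, 7.5 MHz, 8 MHz, 8.5 MHz} → 5.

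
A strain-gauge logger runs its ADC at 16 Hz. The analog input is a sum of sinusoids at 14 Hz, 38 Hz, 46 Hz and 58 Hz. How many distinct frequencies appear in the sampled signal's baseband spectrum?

2

fs/2 = 8 Hz.
14 Hz > fs/2 = 8 Hz, folds to fs − 14 Hz = 2 Hz.
38 Hz mod fs = 6 Hz.
6 Hz ≤ fs/2 = 8 Hz, appears at 6 Hz.
46 Hz mod fs = 14 Hz.
14 Hz > fs/2 = 8 Hz, folds to fs − 14 Hz = 2 Hz.
58 Hz mod fs = 10 Hz.
10 Hz > fs/2 = 8 Hz, folds to fs − 10 Hz = 6 Hz.
Distinct values: {2 Hz, 6 Hz} → 2.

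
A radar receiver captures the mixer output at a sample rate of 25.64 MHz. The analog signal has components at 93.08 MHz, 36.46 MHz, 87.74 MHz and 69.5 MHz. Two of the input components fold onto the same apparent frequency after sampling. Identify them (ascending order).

fs/2 = 12.82 MHz.
93.08 MHz mod fs = 16.16 MHz.
16.16 MHz > fs/2 = 12.82 MHz, folds to fs − 16.16 MHz = 9.48 MHz.
36.46 MHz mod fs = 10.82 MHz.
10.82 MHz ≤ fs/2 = 12.82 MHz, appears at 10.82 MHz.
87.74 MHz mod fs = 10.82 MHz.
10.82 MHz ≤ fs/2 = 12.82 MHz, appears at 10.82 MHz.
69.5 MHz mod fs = 18.22 MHz.
18.22 MHz > fs/2 = 12.82 MHz, folds to fs − 18.22 MHz = 7.42 MHz.
36.46 MHz and 87.74 MHz both map to 10.82 MHz.

36.46 MHz, 87.74 MHz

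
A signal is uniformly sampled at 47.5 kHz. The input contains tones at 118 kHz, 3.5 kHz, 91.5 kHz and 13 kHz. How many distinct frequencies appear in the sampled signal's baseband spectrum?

fs/2 = 23.75 kHz.
118 kHz mod fs = 23 kHz.
23 kHz ≤ fs/2 = 23.75 kHz, appears at 23 kHz.
3.5 kHz ≤ fs/2 = 23.75 kHz, passes unchanged.
91.5 kHz mod fs = 44 kHz.
44 kHz > fs/2 = 23.75 kHz, folds to fs − 44 kHz = 3.5 kHz.
13 kHz ≤ fs/2 = 23.75 kHz, passes unchanged.
Distinct values: {3.5 kHz, 13 kHz, 23 kHz} → 3.

3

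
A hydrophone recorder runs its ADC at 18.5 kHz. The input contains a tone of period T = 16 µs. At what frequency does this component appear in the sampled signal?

T = 16 µs → f = 1/T = 62.5 kHz.
62.5 kHz mod fs = 7 kHz.
7 kHz ≤ fs/2 = 9.25 kHz, appears at 7 kHz.

7 kHz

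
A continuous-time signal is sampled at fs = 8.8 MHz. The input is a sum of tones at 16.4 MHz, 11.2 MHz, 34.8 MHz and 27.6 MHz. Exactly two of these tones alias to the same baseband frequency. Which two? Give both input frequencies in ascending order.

16.4 MHz, 27.6 MHz

fs/2 = 4.4 MHz.
16.4 MHz mod fs = 7.6 MHz.
7.6 MHz > fs/2 = 4.4 MHz, folds to fs − 7.6 MHz = 1.2 MHz.
11.2 MHz mod fs = 2.4 MHz.
2.4 MHz ≤ fs/2 = 4.4 MHz, appears at 2.4 MHz.
34.8 MHz mod fs = 8.4 MHz.
8.4 MHz > fs/2 = 4.4 MHz, folds to fs − 8.4 MHz = 0.4 MHz.
27.6 MHz mod fs = 1.2 MHz.
1.2 MHz ≤ fs/2 = 4.4 MHz, appears at 1.2 MHz.
16.4 MHz and 27.6 MHz both map to 1.2 MHz.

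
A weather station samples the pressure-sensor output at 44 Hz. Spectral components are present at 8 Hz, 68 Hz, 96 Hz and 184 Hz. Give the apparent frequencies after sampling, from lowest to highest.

fs/2 = 22 Hz.
8 Hz ≤ fs/2 = 22 Hz, passes unchanged.
68 Hz mod fs = 24 Hz.
24 Hz > fs/2 = 22 Hz, folds to fs − 24 Hz = 20 Hz.
96 Hz mod fs = 8 Hz.
8 Hz ≤ fs/2 = 22 Hz, appears at 8 Hz.
184 Hz mod fs = 8 Hz.
8 Hz ≤ fs/2 = 22 Hz, appears at 8 Hz.
Distinct values: {8 Hz, 20 Hz}.

8 Hz, 20 Hz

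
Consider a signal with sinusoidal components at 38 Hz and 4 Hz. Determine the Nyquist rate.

Highest-frequency component: 38 Hz.
Nyquist rate = 2 × 38 Hz = 76 Hz.

76 Hz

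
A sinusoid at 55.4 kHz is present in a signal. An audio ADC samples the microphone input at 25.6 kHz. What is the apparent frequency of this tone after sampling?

4.2 kHz

55.4 kHz mod fs = 4.2 kHz.
4.2 kHz ≤ fs/2 = 12.8 kHz, appears at 4.2 kHz.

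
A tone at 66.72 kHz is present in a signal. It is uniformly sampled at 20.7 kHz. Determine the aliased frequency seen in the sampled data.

66.72 kHz mod fs = 4.62 kHz.
4.62 kHz ≤ fs/2 = 10.35 kHz, appears at 4.62 kHz.

4.62 kHz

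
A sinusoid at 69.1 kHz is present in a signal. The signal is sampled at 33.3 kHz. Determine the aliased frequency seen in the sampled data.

2.5 kHz

69.1 kHz mod fs = 2.5 kHz.
2.5 kHz ≤ fs/2 = 16.65 kHz, appears at 2.5 kHz.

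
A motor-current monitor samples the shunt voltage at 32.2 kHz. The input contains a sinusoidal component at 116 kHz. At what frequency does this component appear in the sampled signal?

116 kHz mod fs = 19.4 kHz.
19.4 kHz > fs/2 = 16.1 kHz, folds to fs − 19.4 kHz = 12.8 kHz.

12.8 kHz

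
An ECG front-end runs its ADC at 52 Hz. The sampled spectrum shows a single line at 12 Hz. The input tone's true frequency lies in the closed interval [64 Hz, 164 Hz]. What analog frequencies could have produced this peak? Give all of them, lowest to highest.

Frequencies that alias to 12 Hz are k·fs ± 12 Hz for integer k ≥ 0.
k=0: 12 Hz.
k=1: 40 Hz, 64 Hz.
k=2: 92 Hz, 116 Hz.
k=3: 144 Hz, 168 Hz.
k=4: 196 Hz, 220 Hz.
Within [64 Hz, 164 Hz]: 64 Hz, 92 Hz, 116 Hz, 144 Hz.

64 Hz, 92 Hz, 116 Hz, 144 Hz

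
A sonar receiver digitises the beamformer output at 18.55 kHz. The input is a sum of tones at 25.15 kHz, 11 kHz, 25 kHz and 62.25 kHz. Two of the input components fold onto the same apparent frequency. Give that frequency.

6.6 kHz

fs/2 = 9.275 kHz.
25.15 kHz mod fs = 6.6 kHz.
6.6 kHz ≤ fs/2 = 9.275 kHz, appears at 6.6 kHz.
11 kHz > fs/2 = 9.275 kHz, folds to fs − 11 kHz = 7.55 kHz.
25 kHz mod fs = 6.45 kHz.
6.45 kHz ≤ fs/2 = 9.275 kHz, appears at 6.45 kHz.
62.25 kHz mod fs = 6.6 kHz.
6.6 kHz ≤ fs/2 = 9.275 kHz, appears at 6.6 kHz.
25.15 kHz and 62.25 kHz both map to 6.6 kHz.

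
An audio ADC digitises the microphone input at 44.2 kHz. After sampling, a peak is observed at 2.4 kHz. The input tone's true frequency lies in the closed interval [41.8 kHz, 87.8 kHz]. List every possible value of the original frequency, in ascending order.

Frequencies that alias to 2.4 kHz are k·fs ± 2.4 kHz for integer k ≥ 0.
k=0: 2.4 kHz.
k=1: 41.8 kHz, 46.6 kHz.
k=2: 86 kHz, 90.8 kHz.
k=3: 130.2 kHz, 135 kHz.
Within [41.8 kHz, 87.8 kHz]: 41.8 kHz, 46.6 kHz, 86 kHz.

41.8 kHz, 46.6 kHz, 86 kHz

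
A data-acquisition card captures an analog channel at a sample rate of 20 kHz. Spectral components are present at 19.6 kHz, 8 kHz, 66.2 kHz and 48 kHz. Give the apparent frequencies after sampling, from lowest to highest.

fs/2 = 10 kHz.
19.6 kHz > fs/2 = 10 kHz, folds to fs − 19.6 kHz = 0.4 kHz.
8 kHz ≤ fs/2 = 10 kHz, passes unchanged.
66.2 kHz mod fs = 6.2 kHz.
6.2 kHz ≤ fs/2 = 10 kHz, appears at 6.2 kHz.
48 kHz mod fs = 8 kHz.
8 kHz ≤ fs/2 = 10 kHz, appears at 8 kHz.
Distinct values: {0.4 kHz, 6.2 kHz, 8 kHz}.

0.4 kHz, 6.2 kHz, 8 kHz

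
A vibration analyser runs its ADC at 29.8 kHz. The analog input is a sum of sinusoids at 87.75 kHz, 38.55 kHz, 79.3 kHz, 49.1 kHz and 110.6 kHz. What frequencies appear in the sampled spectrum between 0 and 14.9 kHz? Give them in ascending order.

fs/2 = 14.9 kHz.
87.75 kHz mod fs = 28.15 kHz.
28.15 kHz > fs/2 = 14.9 kHz, folds to fs − 28.15 kHz = 1.65 kHz.
38.55 kHz mod fs = 8.75 kHz.
8.75 kHz ≤ fs/2 = 14.9 kHz, appears at 8.75 kHz.
79.3 kHz mod fs = 19.7 kHz.
19.7 kHz > fs/2 = 14.9 kHz, folds to fs − 19.7 kHz = 10.1 kHz.
49.1 kHz mod fs = 19.3 kHz.
19.3 kHz > fs/2 = 14.9 kHz, folds to fs − 19.3 kHz = 10.5 kHz.
110.6 kHz mod fs = 21.2 kHz.
21.2 kHz > fs/2 = 14.9 kHz, folds to fs − 21.2 kHz = 8.6 kHz.
Distinct values: {1.65 kHz, 8.6 kHz, 8.75 kHz, 10.1 kHz, 10.5 kHz}.

1.65 kHz, 8.6 kHz, 8.75 kHz, 10.1 kHz, 10.5 kHz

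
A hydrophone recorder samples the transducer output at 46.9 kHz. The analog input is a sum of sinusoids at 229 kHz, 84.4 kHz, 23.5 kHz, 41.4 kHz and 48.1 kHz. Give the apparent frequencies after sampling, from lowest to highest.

1.2 kHz, 5.5 kHz, 9.4 kHz, 23.4 kHz

fs/2 = 23.45 kHz.
229 kHz mod fs = 41.4 kHz.
41.4 kHz > fs/2 = 23.45 kHz, folds to fs − 41.4 kHz = 5.5 kHz.
84.4 kHz mod fs = 37.5 kHz.
37.5 kHz > fs/2 = 23.45 kHz, folds to fs − 37.5 kHz = 9.4 kHz.
23.5 kHz > fs/2 = 23.45 kHz, folds to fs − 23.5 kHz = 23.4 kHz.
41.4 kHz > fs/2 = 23.45 kHz, folds to fs − 41.4 kHz = 5.5 kHz.
48.1 kHz mod fs = 1.2 kHz.
1.2 kHz ≤ fs/2 = 23.45 kHz, appears at 1.2 kHz.
Distinct values: {1.2 kHz, 5.5 kHz, 9.4 kHz, 23.4 kHz}.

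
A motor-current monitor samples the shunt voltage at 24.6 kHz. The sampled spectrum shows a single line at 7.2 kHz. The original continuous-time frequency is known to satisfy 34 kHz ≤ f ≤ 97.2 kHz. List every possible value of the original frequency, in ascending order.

42 kHz, 56.4 kHz, 66.6 kHz, 81 kHz, 91.2 kHz

Frequencies that alias to 7.2 kHz are k·fs ± 7.2 kHz for integer k ≥ 0.
k=0: 7.2 kHz.
k=1: 17.4 kHz, 31.8 kHz.
k=2: 42 kHz, 56.4 kHz.
k=3: 66.6 kHz, 81 kHz.
k=4: 91.2 kHz, 105.6 kHz.
k=5: 115.8 kHz, 130.2 kHz.
Within [34 kHz, 97.2 kHz]: 42 kHz, 56.4 kHz, 66.6 kHz, 81 kHz, 91.2 kHz.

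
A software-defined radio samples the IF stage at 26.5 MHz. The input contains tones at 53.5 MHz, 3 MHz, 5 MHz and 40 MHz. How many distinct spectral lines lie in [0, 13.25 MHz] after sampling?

fs/2 = 13.25 MHz.
53.5 MHz mod fs = 0.5 MHz.
0.5 MHz ≤ fs/2 = 13.25 MHz, appears at 0.5 MHz.
3 MHz ≤ fs/2 = 13.25 MHz, passes unchanged.
5 MHz ≤ fs/2 = 13.25 MHz, passes unchanged.
40 MHz mod fs = 13.5 MHz.
13.5 MHz > fs/2 = 13.25 MHz, folds to fs − 13.5 MHz = 13 MHz.
Distinct values: {0.5 MHz, 3 MHz, 5 MHz, 13 MHz} → 4.

4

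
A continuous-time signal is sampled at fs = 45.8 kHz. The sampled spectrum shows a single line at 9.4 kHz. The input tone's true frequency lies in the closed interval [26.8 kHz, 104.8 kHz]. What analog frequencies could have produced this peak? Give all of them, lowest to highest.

Frequencies that alias to 9.4 kHz are k·fs ± 9.4 kHz for integer k ≥ 0.
k=0: 9.4 kHz.
k=1: 36.4 kHz, 55.2 kHz.
k=2: 82.2 kHz, 101 kHz.
k=3: 128 kHz, 146.8 kHz.
Within [26.8 kHz, 104.8 kHz]: 36.4 kHz, 55.2 kHz, 82.2 kHz, 101 kHz.

36.4 kHz, 55.2 kHz, 82.2 kHz, 101 kHz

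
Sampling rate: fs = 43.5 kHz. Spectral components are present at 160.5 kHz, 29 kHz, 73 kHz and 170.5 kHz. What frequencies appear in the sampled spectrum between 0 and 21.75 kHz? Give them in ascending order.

fs/2 = 21.75 kHz.
160.5 kHz mod fs = 30 kHz.
30 kHz > fs/2 = 21.75 kHz, folds to fs − 30 kHz = 13.5 kHz.
29 kHz > fs/2 = 21.75 kHz, folds to fs − 29 kHz = 14.5 kHz.
73 kHz mod fs = 29.5 kHz.
29.5 kHz > fs/2 = 21.75 kHz, folds to fs − 29.5 kHz = 14 kHz.
170.5 kHz mod fs = 40 kHz.
40 kHz > fs/2 = 21.75 kHz, folds to fs − 40 kHz = 3.5 kHz.
Distinct values: {3.5 kHz, 13.5 kHz, 14 kHz, 14.5 kHz}.

3.5 kHz, 13.5 kHz, 14 kHz, 14.5 kHz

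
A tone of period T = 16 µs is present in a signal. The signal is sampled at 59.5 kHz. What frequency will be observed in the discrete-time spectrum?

3 kHz

T = 16 µs → f = 1/T = 62.5 kHz.
62.5 kHz mod fs = 3 kHz.
3 kHz ≤ fs/2 = 29.75 kHz, appears at 3 kHz.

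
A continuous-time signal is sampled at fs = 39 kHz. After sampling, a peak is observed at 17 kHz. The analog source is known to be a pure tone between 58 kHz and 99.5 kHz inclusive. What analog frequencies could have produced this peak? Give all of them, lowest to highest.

Frequencies that alias to 17 kHz are k·fs ± 17 kHz for integer k ≥ 0.
k=0: 17 kHz.
k=1: 22 kHz, 56 kHz.
k=2: 61 kHz, 95 kHz.
k=3: 100 kHz, 134 kHz.
Within [58 kHz, 99.5 kHz]: 61 kHz, 95 kHz.

61 kHz, 95 kHz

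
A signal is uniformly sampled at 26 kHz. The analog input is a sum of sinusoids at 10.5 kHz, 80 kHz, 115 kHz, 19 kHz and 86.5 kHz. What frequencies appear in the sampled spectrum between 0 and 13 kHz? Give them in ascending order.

fs/2 = 13 kHz.
10.5 kHz ≤ fs/2 = 13 kHz, passes unchanged.
80 kHz mod fs = 2 kHz.
2 kHz ≤ fs/2 = 13 kHz, appears at 2 kHz.
115 kHz mod fs = 11 kHz.
11 kHz ≤ fs/2 = 13 kHz, appears at 11 kHz.
19 kHz > fs/2 = 13 kHz, folds to fs − 19 kHz = 7 kHz.
86.5 kHz mod fs = 8.5 kHz.
8.5 kHz ≤ fs/2 = 13 kHz, appears at 8.5 kHz.
Distinct values: {2 kHz, 7 kHz, 8.5 kHz, 10.5 kHz, 11 kHz}.

2 kHz, 7 kHz, 8.5 kHz, 10.5 kHz, 11 kHz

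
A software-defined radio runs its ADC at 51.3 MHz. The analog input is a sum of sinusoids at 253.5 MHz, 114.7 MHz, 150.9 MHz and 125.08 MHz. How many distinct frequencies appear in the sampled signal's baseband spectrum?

fs/2 = 25.65 MHz.
253.5 MHz mod fs = 48.3 MHz.
48.3 MHz > fs/2 = 25.65 MHz, folds to fs − 48.3 MHz = 3 MHz.
114.7 MHz mod fs = 12.1 MHz.
12.1 MHz ≤ fs/2 = 25.65 MHz, appears at 12.1 MHz.
150.9 MHz mod fs = 48.3 MHz.
48.3 MHz > fs/2 = 25.65 MHz, folds to fs − 48.3 MHz = 3 MHz.
125.08 MHz mod fs = 22.48 MHz.
22.48 MHz ≤ fs/2 = 25.65 MHz, appears at 22.48 MHz.
Distinct values: {3 MHz, 12.1 MHz, 22.48 MHz} → 3.

3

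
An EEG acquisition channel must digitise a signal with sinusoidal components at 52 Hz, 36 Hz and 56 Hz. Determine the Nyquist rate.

Highest-frequency component: 56 Hz.
Nyquist rate = 2 × 56 Hz = 112 Hz.

112 Hz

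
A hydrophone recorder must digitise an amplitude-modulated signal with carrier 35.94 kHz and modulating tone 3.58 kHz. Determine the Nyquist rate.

AM sidebands sit at fc ± fm = 32.36 kHz and 39.52 kHz.
Highest-frequency component: 39.52 kHz.
Nyquist rate = 2 × 39.52 kHz = 79.04 kHz.

79.04 kHz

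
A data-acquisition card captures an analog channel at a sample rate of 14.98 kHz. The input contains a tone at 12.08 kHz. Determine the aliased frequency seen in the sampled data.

2.9 kHz

12.08 kHz > fs/2 = 7.49 kHz, folds to fs − 12.08 kHz = 2.9 kHz.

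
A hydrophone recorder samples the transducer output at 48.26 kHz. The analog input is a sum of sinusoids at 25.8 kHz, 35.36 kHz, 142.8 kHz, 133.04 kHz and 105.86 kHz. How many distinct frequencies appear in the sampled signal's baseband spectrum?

fs/2 = 24.13 kHz.
25.8 kHz > fs/2 = 24.13 kHz, folds to fs − 25.8 kHz = 22.46 kHz.
35.36 kHz > fs/2 = 24.13 kHz, folds to fs − 35.36 kHz = 12.9 kHz.
142.8 kHz mod fs = 46.28 kHz.
46.28 kHz > fs/2 = 24.13 kHz, folds to fs − 46.28 kHz = 1.98 kHz.
133.04 kHz mod fs = 36.52 kHz.
36.52 kHz > fs/2 = 24.13 kHz, folds to fs − 36.52 kHz = 11.74 kHz.
105.86 kHz mod fs = 9.34 kHz.
9.34 kHz ≤ fs/2 = 24.13 kHz, appears at 9.34 kHz.
Distinct values: {1.98 kHz, 9.34 kHz, 11.74 kHz, 12.9 kHz, 22.46 kHz} → 5.

5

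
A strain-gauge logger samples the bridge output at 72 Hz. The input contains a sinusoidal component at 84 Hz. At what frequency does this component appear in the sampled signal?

12 Hz

84 Hz mod fs = 12 Hz.
12 Hz ≤ fs/2 = 36 Hz, appears at 12 Hz.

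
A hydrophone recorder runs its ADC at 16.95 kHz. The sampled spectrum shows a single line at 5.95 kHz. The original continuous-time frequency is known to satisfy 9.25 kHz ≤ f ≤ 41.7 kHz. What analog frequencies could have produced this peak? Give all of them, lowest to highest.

Frequencies that alias to 5.95 kHz are k·fs ± 5.95 kHz for integer k ≥ 0.
k=0: 5.95 kHz.
k=1: 11 kHz, 22.9 kHz.
k=2: 27.95 kHz, 39.85 kHz.
k=3: 44.9 kHz, 56.8 kHz.
Within [9.25 kHz, 41.7 kHz]: 11 kHz, 22.9 kHz, 27.95 kHz, 39.85 kHz.

11 kHz, 22.9 kHz, 27.95 kHz, 39.85 kHz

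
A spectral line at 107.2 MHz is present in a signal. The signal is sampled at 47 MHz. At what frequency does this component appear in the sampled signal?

13.2 MHz

107.2 MHz mod fs = 13.2 MHz.
13.2 MHz ≤ fs/2 = 23.5 MHz, appears at 13.2 MHz.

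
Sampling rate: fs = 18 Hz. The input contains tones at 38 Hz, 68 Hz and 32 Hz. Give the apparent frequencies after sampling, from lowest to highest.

fs/2 = 9 Hz.
38 Hz mod fs = 2 Hz.
2 Hz ≤ fs/2 = 9 Hz, appears at 2 Hz.
68 Hz mod fs = 14 Hz.
14 Hz > fs/2 = 9 Hz, folds to fs − 14 Hz = 4 Hz.
32 Hz mod fs = 14 Hz.
14 Hz > fs/2 = 9 Hz, folds to fs − 14 Hz = 4 Hz.
Distinct values: {2 Hz, 4 Hz}.

2 Hz, 4 Hz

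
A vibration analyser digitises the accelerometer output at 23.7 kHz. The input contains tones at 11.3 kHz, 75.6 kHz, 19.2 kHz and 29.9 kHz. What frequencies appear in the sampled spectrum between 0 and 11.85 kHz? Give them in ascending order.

4.5 kHz, 6.2 kHz, 11.3 kHz

fs/2 = 11.85 kHz.
11.3 kHz ≤ fs/2 = 11.85 kHz, passes unchanged.
75.6 kHz mod fs = 4.5 kHz.
4.5 kHz ≤ fs/2 = 11.85 kHz, appears at 4.5 kHz.
19.2 kHz > fs/2 = 11.85 kHz, folds to fs − 19.2 kHz = 4.5 kHz.
29.9 kHz mod fs = 6.2 kHz.
6.2 kHz ≤ fs/2 = 11.85 kHz, appears at 6.2 kHz.
Distinct values: {4.5 kHz, 6.2 kHz, 11.3 kHz}.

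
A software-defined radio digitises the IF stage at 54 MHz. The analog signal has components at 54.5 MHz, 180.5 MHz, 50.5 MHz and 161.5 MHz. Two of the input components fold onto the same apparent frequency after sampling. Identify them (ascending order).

fs/2 = 27 MHz.
54.5 MHz mod fs = 0.5 MHz.
0.5 MHz ≤ fs/2 = 27 MHz, appears at 0.5 MHz.
180.5 MHz mod fs = 18.5 MHz.
18.5 MHz ≤ fs/2 = 27 MHz, appears at 18.5 MHz.
50.5 MHz > fs/2 = 27 MHz, folds to fs − 50.5 MHz = 3.5 MHz.
161.5 MHz mod fs = 53.5 MHz.
53.5 MHz > fs/2 = 27 MHz, folds to fs − 53.5 MHz = 0.5 MHz.
54.5 MHz and 161.5 MHz both map to 0.5 MHz.

54.5 MHz, 161.5 MHz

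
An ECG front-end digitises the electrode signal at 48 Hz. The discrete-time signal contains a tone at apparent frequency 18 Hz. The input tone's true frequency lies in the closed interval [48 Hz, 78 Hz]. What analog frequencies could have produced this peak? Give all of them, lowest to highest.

66 Hz, 78 Hz

Frequencies that alias to 18 Hz are k·fs ± 18 Hz for integer k ≥ 0.
k=0: 18 Hz.
k=1: 30 Hz, 66 Hz.
k=2: 78 Hz, 114 Hz.
k=3: 126 Hz, 162 Hz.
Within [48 Hz, 78 Hz]: 66 Hz, 78 Hz.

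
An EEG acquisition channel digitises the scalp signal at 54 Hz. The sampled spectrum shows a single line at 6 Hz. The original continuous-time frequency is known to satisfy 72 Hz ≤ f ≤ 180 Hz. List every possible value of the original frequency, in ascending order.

102 Hz, 114 Hz, 156 Hz, 168 Hz

Frequencies that alias to 6 Hz are k·fs ± 6 Hz for integer k ≥ 0.
k=0: 6 Hz.
k=1: 48 Hz, 60 Hz.
k=2: 102 Hz, 114 Hz.
k=3: 156 Hz, 168 Hz.
k=4: 210 Hz, 222 Hz.
Within [72 Hz, 180 Hz]: 102 Hz, 114 Hz, 156 Hz, 168 Hz.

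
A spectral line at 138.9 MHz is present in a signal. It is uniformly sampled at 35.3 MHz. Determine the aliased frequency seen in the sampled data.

138.9 MHz mod fs = 33 MHz.
33 MHz > fs/2 = 17.65 MHz, folds to fs − 33 MHz = 2.3 MHz.

2.3 MHz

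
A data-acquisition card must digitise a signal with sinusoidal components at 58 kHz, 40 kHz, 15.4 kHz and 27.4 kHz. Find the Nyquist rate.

Highest-frequency component: 58 kHz.
Nyquist rate = 2 × 58 kHz = 116 kHz.

116 kHz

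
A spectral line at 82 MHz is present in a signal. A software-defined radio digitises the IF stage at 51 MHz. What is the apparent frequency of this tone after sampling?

20 MHz

82 MHz mod fs = 31 MHz.
31 MHz > fs/2 = 25.5 MHz, folds to fs − 31 MHz = 20 MHz.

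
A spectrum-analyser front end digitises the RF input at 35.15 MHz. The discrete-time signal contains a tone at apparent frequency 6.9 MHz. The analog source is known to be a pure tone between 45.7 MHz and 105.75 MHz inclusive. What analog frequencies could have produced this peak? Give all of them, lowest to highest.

63.4 MHz, 77.2 MHz, 98.55 MHz

Frequencies that alias to 6.9 MHz are k·fs ± 6.9 MHz for integer k ≥ 0.
k=0: 6.9 MHz.
k=1: 28.25 MHz, 42.05 MHz.
k=2: 63.4 MHz, 77.2 MHz.
k=3: 98.55 MHz, 112.35 MHz.
k=4: 133.7 MHz, 147.5 MHz.
Within [45.7 MHz, 105.75 MHz]: 63.4 MHz, 77.2 MHz, 98.55 MHz.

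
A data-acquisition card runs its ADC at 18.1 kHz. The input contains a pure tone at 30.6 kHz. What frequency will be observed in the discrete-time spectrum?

5.6 kHz

30.6 kHz mod fs = 12.5 kHz.
12.5 kHz > fs/2 = 9.05 kHz, folds to fs − 12.5 kHz = 5.6 kHz.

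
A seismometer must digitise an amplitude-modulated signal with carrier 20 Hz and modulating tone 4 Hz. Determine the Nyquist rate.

48 Hz

AM sidebands sit at fc ± fm = 16 Hz and 24 Hz.
Highest-frequency component: 24 Hz.
Nyquist rate = 2 × 24 Hz = 48 Hz.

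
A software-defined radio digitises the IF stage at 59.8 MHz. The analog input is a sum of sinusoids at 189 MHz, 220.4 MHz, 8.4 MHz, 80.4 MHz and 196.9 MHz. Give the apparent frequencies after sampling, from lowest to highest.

8.4 MHz, 9.6 MHz, 17.5 MHz, 18.8 MHz, 20.6 MHz

fs/2 = 29.9 MHz.
189 MHz mod fs = 9.6 MHz.
9.6 MHz ≤ fs/2 = 29.9 MHz, appears at 9.6 MHz.
220.4 MHz mod fs = 41 MHz.
41 MHz > fs/2 = 29.9 MHz, folds to fs − 41 MHz = 18.8 MHz.
8.4 MHz ≤ fs/2 = 29.9 MHz, passes unchanged.
80.4 MHz mod fs = 20.6 MHz.
20.6 MHz ≤ fs/2 = 29.9 MHz, appears at 20.6 MHz.
196.9 MHz mod fs = 17.5 MHz.
17.5 MHz ≤ fs/2 = 29.9 MHz, appears at 17.5 MHz.
Distinct values: {8.4 MHz, 9.6 MHz, 17.5 MHz, 18.8 MHz, 20.6 MHz}.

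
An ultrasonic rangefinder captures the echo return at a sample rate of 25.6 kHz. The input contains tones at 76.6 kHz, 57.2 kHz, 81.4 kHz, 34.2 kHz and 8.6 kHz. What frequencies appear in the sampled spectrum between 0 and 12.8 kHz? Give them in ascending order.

0.2 kHz, 4.6 kHz, 6 kHz, 8.6 kHz

fs/2 = 12.8 kHz.
76.6 kHz mod fs = 25.4 kHz.
25.4 kHz > fs/2 = 12.8 kHz, folds to fs − 25.4 kHz = 0.2 kHz.
57.2 kHz mod fs = 6 kHz.
6 kHz ≤ fs/2 = 12.8 kHz, appears at 6 kHz.
81.4 kHz mod fs = 4.6 kHz.
4.6 kHz ≤ fs/2 = 12.8 kHz, appears at 4.6 kHz.
34.2 kHz mod fs = 8.6 kHz.
8.6 kHz ≤ fs/2 = 12.8 kHz, appears at 8.6 kHz.
8.6 kHz ≤ fs/2 = 12.8 kHz, passes unchanged.
Distinct values: {0.2 kHz, 4.6 kHz, 6 kHz, 8.6 kHz}.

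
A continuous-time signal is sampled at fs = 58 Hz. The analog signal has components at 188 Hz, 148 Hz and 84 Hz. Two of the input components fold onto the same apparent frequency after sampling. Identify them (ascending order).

fs/2 = 29 Hz.
188 Hz mod fs = 14 Hz.
14 Hz ≤ fs/2 = 29 Hz, appears at 14 Hz.
148 Hz mod fs = 32 Hz.
32 Hz > fs/2 = 29 Hz, folds to fs − 32 Hz = 26 Hz.
84 Hz mod fs = 26 Hz.
26 Hz ≤ fs/2 = 29 Hz, appears at 26 Hz.
84 Hz and 148 Hz both map to 26 Hz.

84 Hz, 148 Hz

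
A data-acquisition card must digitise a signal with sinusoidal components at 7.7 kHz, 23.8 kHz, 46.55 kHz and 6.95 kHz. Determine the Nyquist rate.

93.1 kHz

Highest-frequency component: 46.55 kHz.
Nyquist rate = 2 × 46.55 kHz = 93.1 kHz.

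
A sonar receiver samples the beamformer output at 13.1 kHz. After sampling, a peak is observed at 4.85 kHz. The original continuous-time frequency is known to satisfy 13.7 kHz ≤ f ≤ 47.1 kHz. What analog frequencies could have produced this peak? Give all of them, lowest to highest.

17.95 kHz, 21.35 kHz, 31.05 kHz, 34.45 kHz, 44.15 kHz

Frequencies that alias to 4.85 kHz are k·fs ± 4.85 kHz for integer k ≥ 0.
k=0: 4.85 kHz.
k=1: 8.25 kHz, 17.95 kHz.
k=2: 21.35 kHz, 31.05 kHz.
k=3: 34.45 kHz, 44.15 kHz.
k=4: 47.55 kHz, 57.25 kHz.
Within [13.7 kHz, 47.1 kHz]: 17.95 kHz, 21.35 kHz, 31.05 kHz, 34.45 kHz, 44.15 kHz.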